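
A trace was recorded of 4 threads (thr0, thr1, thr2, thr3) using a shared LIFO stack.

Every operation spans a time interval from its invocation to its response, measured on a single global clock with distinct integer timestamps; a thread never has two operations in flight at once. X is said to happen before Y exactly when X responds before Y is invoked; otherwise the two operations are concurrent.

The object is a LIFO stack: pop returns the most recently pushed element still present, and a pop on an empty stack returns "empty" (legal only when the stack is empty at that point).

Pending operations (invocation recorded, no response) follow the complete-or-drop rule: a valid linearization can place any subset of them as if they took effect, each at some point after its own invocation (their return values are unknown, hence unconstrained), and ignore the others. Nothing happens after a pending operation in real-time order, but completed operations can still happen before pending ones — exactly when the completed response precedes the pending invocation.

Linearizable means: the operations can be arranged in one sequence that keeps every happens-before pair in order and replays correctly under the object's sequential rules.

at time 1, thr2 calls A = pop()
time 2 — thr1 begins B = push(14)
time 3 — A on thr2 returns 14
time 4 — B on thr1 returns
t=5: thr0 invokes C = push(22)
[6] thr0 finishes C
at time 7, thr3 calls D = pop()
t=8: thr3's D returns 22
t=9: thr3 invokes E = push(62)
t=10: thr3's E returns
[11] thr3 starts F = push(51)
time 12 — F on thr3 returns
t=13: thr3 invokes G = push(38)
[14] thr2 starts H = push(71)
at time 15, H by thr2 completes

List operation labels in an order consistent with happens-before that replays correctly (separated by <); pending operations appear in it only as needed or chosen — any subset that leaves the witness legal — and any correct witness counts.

B < A < C < D < E < F < G < H

step 1: B push(14) — stack <14>
step 2: A pop() → 14 — stack <>
step 3: C push(22) — stack <22>
step 4: D pop() → 22 — stack <>
step 5: E push(62) — stack <62>
step 6: F push(51) — stack <62,51>
step 7: G push(38) (pending, included) — stack <62,51,38>
step 8: H push(71) — stack <62,51,38,71>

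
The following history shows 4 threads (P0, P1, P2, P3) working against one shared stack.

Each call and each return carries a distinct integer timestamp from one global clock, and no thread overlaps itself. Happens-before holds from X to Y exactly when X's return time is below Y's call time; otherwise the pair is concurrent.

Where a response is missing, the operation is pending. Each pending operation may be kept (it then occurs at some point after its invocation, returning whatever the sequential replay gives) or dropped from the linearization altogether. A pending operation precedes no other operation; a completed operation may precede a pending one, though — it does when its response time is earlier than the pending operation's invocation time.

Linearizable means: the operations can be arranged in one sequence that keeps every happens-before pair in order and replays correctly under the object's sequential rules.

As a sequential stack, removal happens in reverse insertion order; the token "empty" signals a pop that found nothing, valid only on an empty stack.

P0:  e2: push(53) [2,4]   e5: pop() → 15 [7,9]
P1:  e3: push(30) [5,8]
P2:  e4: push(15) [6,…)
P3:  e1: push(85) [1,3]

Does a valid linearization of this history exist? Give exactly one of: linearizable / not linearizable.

one valid linearization: e1, e2, e3, e4, e5
1. e1 push(85), leaving stack <85>
2. e2 push(53), leaving stack <85,53>
3. e3 push(30), leaving stack <85,53,30>
4. e4 push(15) (pending, included), leaving stack <85,53,30,15>
5. e5 pop() → 15, leaving stack <85,53,30>

linearizable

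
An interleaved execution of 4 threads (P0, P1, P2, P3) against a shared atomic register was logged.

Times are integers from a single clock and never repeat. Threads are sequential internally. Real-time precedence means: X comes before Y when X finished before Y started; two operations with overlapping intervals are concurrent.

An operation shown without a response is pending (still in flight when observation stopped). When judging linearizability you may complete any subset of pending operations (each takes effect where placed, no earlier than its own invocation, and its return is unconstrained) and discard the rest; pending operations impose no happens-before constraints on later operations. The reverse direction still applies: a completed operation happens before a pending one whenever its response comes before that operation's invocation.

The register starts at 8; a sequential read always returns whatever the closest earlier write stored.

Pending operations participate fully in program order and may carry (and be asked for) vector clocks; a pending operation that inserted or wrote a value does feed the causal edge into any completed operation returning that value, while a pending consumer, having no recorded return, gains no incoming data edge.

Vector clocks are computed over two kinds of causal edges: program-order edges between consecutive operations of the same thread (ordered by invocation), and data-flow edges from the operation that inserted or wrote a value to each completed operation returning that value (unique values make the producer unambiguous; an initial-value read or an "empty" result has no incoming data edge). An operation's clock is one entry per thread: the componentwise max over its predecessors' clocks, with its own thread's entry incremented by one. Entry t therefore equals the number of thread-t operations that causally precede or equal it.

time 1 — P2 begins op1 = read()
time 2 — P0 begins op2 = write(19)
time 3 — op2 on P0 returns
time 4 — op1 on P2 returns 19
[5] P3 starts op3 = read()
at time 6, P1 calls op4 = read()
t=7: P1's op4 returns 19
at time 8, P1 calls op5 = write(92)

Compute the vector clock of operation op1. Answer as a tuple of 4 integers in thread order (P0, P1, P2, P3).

VC(op3, invoked at 5): no causal predecessors; +1 on P3 → (0, 0, 0, 1)
VC(op2, invoked at 2): no causal predecessors; +1 on P0 → (1, 0, 0, 0)
from VC(op2)=(1, 0, 0, 0), op1 (invoked 1) maxes components and bumps P2 → (1, 0, 1, 0)
from VC(op2)=(1, 0, 0, 0), op4 (invoked 6) maxes components and bumps P1 → (1, 1, 0, 0)
from VC(op4)=(1, 1, 0, 0), op5 (invoked 8) maxes components and bumps P1 → (1, 2, 0, 0)
target: VC(op1) = (1, 0, 1, 0)

(1, 0, 1, 0)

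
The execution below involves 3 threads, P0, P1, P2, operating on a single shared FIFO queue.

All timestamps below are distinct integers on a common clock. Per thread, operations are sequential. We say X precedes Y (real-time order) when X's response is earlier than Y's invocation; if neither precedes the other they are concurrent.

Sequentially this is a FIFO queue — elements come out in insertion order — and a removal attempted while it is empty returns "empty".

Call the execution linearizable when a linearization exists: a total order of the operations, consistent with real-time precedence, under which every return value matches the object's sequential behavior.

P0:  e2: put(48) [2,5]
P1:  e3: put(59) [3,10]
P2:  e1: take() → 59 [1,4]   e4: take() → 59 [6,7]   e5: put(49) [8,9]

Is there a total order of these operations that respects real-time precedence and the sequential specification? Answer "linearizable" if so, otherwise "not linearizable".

the violation lands at event 7, e4's response at time 7: events 1..6 linearize, events 1..7 do not
no legal order exists: 2 real-time-consistent candidates over 3 completed FIFO queue operations, all rejected
every completion of the 1 pending operation (e3) was checked; none linearizes
take e1, e2, e4 (pending dropped): step 1 already fails, because e1 take() → 59 cannot occur there
take e2, e1, e4 (pending dropped): step 2 already fails, because e1 take() → 59 cannot occur there

not linearizable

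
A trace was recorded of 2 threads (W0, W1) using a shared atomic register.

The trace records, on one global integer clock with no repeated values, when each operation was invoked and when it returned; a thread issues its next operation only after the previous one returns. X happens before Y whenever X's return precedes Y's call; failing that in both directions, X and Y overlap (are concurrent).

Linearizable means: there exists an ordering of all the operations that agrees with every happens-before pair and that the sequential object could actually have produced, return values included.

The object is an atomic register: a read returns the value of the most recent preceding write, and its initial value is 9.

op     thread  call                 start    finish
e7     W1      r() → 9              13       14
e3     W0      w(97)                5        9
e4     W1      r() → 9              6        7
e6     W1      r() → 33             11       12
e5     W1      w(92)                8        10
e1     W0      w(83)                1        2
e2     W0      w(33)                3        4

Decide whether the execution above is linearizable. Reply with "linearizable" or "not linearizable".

cut after 6 events: linearizable; cut after 7 events (e4 responds, time 7): not linearizable
exhaustive check: the 3 completed atomic register ops admit one real-time order; illegal
no completion choice of the 1 pending operation (e3) rescues it — every subset was tried
one such order, e1, e2, e4 (pending dropped), breaks at step 3 where e4 r() → 9 is illegal

not linearizable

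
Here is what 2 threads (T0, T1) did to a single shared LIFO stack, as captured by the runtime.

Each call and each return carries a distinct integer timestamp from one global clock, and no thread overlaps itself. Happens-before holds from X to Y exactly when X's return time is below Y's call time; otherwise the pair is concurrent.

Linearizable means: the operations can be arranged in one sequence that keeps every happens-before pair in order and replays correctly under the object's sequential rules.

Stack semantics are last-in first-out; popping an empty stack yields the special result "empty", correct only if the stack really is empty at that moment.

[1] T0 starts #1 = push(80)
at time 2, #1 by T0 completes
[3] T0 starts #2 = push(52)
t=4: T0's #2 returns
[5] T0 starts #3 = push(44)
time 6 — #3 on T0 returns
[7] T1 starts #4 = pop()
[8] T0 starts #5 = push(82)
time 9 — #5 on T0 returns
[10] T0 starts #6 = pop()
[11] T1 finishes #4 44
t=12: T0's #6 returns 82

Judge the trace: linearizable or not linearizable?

one valid linearization: #1, #2, #3, #4, #5, #6
after step 1 (#1 push(80)): stack <80>
after step 2 (#2 push(52)): stack <80,52>
after step 3 (#3 push(44)): stack <80,52,44>
after step 4 (#4 pop() → 44): stack <80,52>
after step 5 (#5 push(82)): stack <80,52,82>
after step 6 (#6 pop() → 82): stack <80,52>

linearizable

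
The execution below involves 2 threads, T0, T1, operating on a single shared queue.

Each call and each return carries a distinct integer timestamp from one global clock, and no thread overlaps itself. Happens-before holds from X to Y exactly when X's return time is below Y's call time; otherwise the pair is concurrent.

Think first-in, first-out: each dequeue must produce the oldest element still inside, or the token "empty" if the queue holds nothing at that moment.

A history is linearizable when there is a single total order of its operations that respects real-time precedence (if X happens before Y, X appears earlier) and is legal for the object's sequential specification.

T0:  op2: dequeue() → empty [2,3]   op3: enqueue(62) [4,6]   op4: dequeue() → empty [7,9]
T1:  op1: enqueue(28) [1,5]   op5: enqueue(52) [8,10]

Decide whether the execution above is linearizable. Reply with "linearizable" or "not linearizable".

already the first 9 events (up to op4's response at time 9) admit no linearization; the first 8 still do
4 completed operations, 3 real-time-consistent orders — every queue replay fails
every completion of the 1 pending operation (op5) was checked; none linearizes
one such order, op1, op2, op3, op4 (pending dropped), breaks at step 2 where op2 dequeue() → empty is illegal
one such order, op2, op1, op3, op4 (pending dropped), breaks at step 4 where op4 dequeue() → empty is illegal

not linearizable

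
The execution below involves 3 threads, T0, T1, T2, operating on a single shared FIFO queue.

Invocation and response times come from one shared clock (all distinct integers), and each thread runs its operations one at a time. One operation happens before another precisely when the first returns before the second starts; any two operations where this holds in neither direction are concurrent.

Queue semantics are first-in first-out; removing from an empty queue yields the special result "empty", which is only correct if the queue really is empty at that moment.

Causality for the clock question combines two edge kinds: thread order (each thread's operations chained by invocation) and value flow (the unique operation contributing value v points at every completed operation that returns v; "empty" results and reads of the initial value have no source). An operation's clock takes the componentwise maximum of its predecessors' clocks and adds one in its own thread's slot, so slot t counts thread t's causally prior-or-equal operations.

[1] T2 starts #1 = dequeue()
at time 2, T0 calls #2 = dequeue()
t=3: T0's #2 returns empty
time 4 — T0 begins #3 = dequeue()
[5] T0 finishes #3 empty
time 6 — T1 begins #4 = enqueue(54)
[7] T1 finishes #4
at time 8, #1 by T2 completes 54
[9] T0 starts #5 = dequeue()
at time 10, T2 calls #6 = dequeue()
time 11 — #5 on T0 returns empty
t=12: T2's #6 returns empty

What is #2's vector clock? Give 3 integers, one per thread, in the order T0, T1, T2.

#4, invoked 6, has no incoming edges; only T1's bump applies → (0, 1, 0)
#2, invoked 2, has no incoming edges; only T0's bump applies → (1, 0, 0)
#1 (invocation 1): componentwise max over VC(#4)=(0, 1, 0), +1 at T2, giving (0, 1, 1)
#3 (invocation 4): componentwise max over VC(#2)=(1, 0, 0), +1 at T0, giving (2, 0, 0)
#6 (invocation 10): componentwise max over VC(#1)=(0, 1, 1), +1 at T2, giving (0, 1, 2)
#5 (invocation 9): componentwise max over VC(#3)=(2, 0, 0), +1 at T0, giving (3, 0, 0)
target: VC(#2) = (1, 0, 0)

(1, 0, 0)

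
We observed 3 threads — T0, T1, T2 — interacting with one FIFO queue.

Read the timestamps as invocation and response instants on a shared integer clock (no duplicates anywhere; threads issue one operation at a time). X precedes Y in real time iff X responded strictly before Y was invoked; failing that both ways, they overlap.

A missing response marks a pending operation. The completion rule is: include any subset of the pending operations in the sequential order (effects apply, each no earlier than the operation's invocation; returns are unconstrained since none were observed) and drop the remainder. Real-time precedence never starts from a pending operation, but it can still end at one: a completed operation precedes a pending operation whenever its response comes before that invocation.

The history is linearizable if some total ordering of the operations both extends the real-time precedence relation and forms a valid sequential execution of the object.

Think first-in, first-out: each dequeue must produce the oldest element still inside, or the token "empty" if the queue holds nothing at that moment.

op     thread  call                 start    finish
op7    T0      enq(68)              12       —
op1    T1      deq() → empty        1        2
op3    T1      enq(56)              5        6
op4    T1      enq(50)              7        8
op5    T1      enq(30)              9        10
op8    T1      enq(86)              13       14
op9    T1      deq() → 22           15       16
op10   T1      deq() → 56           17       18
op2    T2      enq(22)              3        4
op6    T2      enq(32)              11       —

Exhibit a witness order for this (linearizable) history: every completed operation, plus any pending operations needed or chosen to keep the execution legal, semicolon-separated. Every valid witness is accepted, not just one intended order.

op1; op2; op3; op4; op5; op6; op7; op8; op9; op10

step 1: op1 deq() → empty — queue <>
step 2: op2 enq(22) — queue <22>
step 3: op3 enq(56) — queue <22,56>
step 4: op4 enq(50) — queue <22,56,50>
step 5: op5 enq(30) — queue <22,56,50,30>
step 6: op6 enq(32) (pending, included) — queue <22,56,50,30,32>
step 7: op7 enq(68) (pending, included) — queue <22,56,50,30,32,68>
step 8: op8 enq(86) — queue <22,56,50,30,32,68,86>
step 9: op9 deq() → 22 — queue <56,50,30,32,68,86>
step 10: op10 deq() → 56 — queue <50,30,32,68,86>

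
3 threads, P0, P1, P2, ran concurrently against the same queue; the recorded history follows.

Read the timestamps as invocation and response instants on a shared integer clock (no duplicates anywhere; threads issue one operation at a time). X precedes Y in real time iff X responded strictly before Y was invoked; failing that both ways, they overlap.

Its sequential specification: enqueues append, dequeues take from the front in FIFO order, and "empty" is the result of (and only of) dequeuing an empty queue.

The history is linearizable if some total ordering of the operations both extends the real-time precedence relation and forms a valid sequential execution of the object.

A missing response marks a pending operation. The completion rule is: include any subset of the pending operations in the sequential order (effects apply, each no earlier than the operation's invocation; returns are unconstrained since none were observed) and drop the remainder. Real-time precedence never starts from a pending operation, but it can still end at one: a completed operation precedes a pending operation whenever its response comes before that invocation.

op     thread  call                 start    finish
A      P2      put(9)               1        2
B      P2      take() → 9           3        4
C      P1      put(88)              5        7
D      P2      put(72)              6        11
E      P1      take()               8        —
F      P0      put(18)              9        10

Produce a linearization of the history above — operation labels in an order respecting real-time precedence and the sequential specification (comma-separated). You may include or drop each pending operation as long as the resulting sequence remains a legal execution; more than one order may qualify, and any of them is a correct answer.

step 1: A put(9) — queue <9>
step 2: B take() → 9 — queue <>
step 3: C put(88) — queue <88>
step 4: D put(72) — queue <88,72>
step 5: E take() (pending, included) — queue <72>
step 6: F put(18) — queue <72,18>

A, B, C, D, E, F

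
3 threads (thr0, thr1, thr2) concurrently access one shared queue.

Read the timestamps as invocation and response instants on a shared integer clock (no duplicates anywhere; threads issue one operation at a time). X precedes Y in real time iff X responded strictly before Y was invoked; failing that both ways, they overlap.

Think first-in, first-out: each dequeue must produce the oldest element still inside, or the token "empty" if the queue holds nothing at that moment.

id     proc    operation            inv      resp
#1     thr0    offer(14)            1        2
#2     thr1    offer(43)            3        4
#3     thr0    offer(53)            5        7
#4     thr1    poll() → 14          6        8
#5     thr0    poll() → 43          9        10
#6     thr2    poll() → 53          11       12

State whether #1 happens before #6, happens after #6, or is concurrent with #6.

#1 spans [1,2], #6 spans [11,12]
resp(#1)=2 < inv(#6)=11

before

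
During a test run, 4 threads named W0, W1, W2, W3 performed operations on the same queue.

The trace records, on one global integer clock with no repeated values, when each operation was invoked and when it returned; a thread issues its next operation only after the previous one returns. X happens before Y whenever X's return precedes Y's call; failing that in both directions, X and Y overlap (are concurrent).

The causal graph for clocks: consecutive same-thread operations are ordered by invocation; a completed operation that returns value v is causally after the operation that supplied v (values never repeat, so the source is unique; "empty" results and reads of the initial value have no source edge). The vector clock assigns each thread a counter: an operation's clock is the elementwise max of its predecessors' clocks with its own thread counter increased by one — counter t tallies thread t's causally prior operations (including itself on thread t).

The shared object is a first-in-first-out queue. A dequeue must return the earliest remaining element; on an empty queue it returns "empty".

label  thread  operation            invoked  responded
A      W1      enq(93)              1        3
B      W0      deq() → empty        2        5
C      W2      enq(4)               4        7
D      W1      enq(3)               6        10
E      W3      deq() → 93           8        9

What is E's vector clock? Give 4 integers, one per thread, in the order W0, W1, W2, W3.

C, invoked 4, has no incoming edges; only W2's bump applies → (0, 0, 1, 0)
A, invoked 1, has no incoming edges; only W1's bump applies → (0, 1, 0, 0)
B, invoked 2, has no incoming edges; only W0's bump applies → (1, 0, 0, 0)
from VC(A)=(0, 1, 0, 0), E (invoked 8) maxes components and bumps W3 → (0, 1, 0, 1)
from VC(A)=(0, 1, 0, 0), D (invoked 6) maxes components and bumps W1 → (0, 2, 0, 0)
target: VC(E) = (0, 1, 0, 1)

(0, 1, 0, 1)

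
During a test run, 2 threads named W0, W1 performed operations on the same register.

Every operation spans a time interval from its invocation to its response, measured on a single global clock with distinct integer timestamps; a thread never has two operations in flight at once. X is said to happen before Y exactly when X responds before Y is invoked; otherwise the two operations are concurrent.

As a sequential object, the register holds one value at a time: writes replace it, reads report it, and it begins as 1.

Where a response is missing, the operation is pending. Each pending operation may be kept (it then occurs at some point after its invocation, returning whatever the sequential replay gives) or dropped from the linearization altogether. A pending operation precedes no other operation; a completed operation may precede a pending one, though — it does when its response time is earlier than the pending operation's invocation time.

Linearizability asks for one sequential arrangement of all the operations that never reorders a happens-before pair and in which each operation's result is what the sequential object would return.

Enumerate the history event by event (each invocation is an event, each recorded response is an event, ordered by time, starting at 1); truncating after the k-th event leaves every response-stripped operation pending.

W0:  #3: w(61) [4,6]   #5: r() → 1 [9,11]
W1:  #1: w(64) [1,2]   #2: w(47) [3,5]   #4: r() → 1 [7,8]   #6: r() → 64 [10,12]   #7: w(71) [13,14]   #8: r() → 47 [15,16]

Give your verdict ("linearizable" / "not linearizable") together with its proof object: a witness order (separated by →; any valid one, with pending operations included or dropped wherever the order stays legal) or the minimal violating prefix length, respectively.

already the first 8 events (up to #4's response at time 8) admit no linearization; the first 7 still do
the 4 completed operations admit 2 real-time orders; each fails the register replay
for example #1, #2, #3, #4 fails at step 4: #4 r() → 1 is not legal there
for example #1, #3, #2, #4 fails at step 4: #4 r() → 1 is not legal there

not linearizable — minimal violating prefix: 8 events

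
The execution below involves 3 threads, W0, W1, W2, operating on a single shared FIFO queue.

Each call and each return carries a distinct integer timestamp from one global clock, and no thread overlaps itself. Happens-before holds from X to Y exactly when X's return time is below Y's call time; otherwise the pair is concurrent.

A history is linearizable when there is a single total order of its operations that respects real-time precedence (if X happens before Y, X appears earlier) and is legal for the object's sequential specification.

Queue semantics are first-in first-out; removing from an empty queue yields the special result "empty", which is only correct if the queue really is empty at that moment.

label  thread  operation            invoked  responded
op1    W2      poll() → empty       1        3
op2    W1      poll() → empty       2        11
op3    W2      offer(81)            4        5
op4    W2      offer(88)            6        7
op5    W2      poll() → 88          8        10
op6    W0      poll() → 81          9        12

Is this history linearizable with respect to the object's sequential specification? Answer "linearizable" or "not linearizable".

a witness: op1, op2, op3, op4, op6, op5
after step 1 (op1 poll() → empty): queue <>
after step 2 (op2 poll() → empty): queue <>
after step 3 (op3 offer(81)): queue <81>
after step 4 (op4 offer(88)): queue <81,88>
after step 5 (op6 poll() → 81): queue <88>
after step 6 (op5 poll() → 88): queue <>

linearizable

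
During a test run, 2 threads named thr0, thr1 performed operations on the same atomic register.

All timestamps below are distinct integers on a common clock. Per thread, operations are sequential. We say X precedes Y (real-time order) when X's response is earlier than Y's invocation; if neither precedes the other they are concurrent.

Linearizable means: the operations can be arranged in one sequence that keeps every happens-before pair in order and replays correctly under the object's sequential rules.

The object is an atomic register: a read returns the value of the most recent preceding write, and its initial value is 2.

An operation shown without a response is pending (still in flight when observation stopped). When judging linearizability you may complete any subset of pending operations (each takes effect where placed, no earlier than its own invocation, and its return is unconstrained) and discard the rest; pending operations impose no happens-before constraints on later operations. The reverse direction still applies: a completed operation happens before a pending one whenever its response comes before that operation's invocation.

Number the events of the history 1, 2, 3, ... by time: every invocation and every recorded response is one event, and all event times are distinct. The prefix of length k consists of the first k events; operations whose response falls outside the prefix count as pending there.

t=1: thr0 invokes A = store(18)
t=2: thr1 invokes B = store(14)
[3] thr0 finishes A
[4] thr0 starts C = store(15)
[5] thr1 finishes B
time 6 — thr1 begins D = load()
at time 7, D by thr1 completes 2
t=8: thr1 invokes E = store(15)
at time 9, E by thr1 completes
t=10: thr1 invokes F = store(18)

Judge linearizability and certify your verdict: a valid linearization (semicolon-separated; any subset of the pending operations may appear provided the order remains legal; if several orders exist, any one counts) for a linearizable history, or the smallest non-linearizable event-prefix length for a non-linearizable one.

not linearizable — minimal violating prefix: 7 events

events 1..6 are fine; event 7 — the response of D at time 7 — makes the prefix non-linearizable
the 3 completed operations admit 2 real-time orders; each fails the atomic register replay
no escape via the 1 pending operation (C): every completion choice fails
take A, B, D (pending dropped): step 3 already fails, because D load() → 2 cannot occur there
take B, A, D (pending dropped): step 3 already fails, because D load() → 2 cannot occur there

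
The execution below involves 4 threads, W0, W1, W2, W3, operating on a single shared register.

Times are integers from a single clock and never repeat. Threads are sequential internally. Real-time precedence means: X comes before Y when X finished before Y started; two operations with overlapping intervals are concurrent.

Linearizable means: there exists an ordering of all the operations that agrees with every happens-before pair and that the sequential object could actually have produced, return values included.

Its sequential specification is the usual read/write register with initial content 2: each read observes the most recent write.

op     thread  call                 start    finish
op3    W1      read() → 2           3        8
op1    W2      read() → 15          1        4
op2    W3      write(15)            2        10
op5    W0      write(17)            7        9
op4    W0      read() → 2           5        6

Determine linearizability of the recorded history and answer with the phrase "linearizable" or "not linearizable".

through event 5 a valid linearization exists; event 6 (op4 responding at time 6) ends that
exactly one order of the 2 completed ops respects real time; the register replay fails
no completion choice of the 2 pending operations (op2, op3) rescues it — every subset was tried
take op1, op4 (pending dropped): step 1 already fails, because op1 read() → 15 cannot occur there

not linearizable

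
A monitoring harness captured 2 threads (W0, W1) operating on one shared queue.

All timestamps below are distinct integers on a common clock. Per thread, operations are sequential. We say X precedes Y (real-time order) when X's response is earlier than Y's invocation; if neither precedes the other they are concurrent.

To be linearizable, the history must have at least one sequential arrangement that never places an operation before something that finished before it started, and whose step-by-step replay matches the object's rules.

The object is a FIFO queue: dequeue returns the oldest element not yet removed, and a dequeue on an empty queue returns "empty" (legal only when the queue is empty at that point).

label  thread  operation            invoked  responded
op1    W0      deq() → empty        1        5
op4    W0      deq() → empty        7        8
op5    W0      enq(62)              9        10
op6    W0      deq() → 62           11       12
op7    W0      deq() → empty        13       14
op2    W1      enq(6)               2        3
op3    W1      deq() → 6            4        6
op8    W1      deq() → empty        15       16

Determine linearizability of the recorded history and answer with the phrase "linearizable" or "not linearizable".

witness order: op1, op2, op3, op4, op5, op6, op7, op8
after step 1 (op1 deq() → empty): queue <>
after step 2 (op2 enq(6)): queue <6>
after step 3 (op3 deq() → 6): queue <>
after step 4 (op4 deq() → empty): queue <>
after step 5 (op5 enq(62)): queue <62>
after step 6 (op6 deq() → 62): queue <>
after step 7 (op7 deq() → empty): queue <>
after step 8 (op8 deq() → empty): queue <>

linearizable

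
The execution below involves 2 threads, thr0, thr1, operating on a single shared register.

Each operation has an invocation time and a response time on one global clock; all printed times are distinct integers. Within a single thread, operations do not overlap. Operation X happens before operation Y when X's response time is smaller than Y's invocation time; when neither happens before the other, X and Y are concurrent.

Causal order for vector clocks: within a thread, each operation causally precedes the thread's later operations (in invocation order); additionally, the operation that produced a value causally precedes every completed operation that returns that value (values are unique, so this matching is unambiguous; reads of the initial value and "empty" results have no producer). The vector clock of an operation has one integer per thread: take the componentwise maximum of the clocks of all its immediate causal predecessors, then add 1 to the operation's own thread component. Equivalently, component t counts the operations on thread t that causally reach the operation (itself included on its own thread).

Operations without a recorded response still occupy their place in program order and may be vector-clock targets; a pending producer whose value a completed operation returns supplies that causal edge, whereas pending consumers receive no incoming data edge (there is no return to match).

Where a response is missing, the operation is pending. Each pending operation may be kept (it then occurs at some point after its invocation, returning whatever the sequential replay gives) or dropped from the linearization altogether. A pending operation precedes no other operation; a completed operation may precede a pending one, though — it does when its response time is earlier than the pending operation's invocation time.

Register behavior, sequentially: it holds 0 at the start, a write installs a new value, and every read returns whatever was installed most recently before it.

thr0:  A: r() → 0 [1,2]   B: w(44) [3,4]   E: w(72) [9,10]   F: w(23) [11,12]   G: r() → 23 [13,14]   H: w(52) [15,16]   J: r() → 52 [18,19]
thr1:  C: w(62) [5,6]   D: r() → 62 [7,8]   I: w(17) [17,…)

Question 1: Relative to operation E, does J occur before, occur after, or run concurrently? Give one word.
after

J spans [18,19], E spans [9,10]
resp(E)=10 < inv(J)=18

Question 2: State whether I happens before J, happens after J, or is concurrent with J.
concurrent

I spans [17,…), J spans [18,19]
the intervals overlap in both directions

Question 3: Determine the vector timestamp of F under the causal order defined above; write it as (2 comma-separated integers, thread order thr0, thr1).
(4, 0)

no predecessors for C (invoked 5): thr1 increments from zero → (0, 1)
no predecessors for A (invoked 1): thr0 increments from zero → (1, 0)
from VC(C)=(0, 1), D (invoked 7) maxes components and bumps thr1 → (0, 2)
from VC(A)=(1, 0), B (invoked 3) maxes components and bumps thr0 → (2, 0)
from VC(D)=(0, 2), I (invoked 17) maxes components and bumps thr1 → (0, 3)
from VC(B)=(2, 0), E (invoked 9) maxes components and bumps thr0 → (3, 0)
from VC(E)=(3, 0), F (invoked 11) maxes components and bumps thr0 → (4, 0)
from VC(F)=(4, 0), G (invoked 13) maxes components and bumps thr0 → (5, 0)
from VC(G)=(5, 0), H (invoked 15) maxes components and bumps thr0 → (6, 0)
from VC(H)=(6, 0), J (invoked 18) maxes components and bumps thr0 → (7, 0)
target: VC(F) = (4, 0)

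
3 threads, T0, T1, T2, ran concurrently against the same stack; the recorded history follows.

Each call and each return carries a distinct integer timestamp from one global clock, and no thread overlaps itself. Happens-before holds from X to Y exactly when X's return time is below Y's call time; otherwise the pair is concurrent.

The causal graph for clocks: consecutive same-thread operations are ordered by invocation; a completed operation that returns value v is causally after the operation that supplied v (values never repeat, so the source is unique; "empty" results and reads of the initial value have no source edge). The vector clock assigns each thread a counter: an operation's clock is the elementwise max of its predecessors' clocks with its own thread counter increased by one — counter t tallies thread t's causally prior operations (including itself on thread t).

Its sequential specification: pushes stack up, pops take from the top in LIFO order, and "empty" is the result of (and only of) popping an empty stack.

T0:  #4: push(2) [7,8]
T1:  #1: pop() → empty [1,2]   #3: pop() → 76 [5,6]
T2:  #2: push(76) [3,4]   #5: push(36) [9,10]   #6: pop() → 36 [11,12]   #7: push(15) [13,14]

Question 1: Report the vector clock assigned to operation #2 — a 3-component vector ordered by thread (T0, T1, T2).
Answer: (0, 0, 1)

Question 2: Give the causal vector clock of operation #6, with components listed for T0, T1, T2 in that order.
Answer: (0, 0, 3)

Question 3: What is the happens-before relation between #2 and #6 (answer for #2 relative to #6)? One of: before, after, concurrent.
Answer: before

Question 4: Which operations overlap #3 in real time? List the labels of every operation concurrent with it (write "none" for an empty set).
Answer: none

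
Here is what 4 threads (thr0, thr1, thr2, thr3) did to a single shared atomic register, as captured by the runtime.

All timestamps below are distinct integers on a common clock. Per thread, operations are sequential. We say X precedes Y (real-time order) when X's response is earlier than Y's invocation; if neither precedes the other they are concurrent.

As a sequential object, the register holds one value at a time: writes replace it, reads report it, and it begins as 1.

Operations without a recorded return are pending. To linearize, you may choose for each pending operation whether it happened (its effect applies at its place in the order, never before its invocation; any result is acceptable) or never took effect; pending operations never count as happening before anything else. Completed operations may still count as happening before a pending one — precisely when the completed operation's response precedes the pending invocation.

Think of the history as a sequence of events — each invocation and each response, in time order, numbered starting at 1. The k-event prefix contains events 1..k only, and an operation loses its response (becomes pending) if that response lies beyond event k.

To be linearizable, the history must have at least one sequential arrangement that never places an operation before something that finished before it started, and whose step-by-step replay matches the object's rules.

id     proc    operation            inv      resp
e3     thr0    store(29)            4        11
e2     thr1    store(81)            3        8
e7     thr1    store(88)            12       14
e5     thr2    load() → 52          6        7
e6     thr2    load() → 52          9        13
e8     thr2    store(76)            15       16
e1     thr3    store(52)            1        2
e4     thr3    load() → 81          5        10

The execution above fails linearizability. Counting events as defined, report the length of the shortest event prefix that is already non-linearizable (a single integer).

13

events 1..12 are linearizable, e.g. via e1, e5, e2, e4, e3:
1. e1 store(52), leaving value 52
2. e5 load() → 52, leaving value 52
3. e2 store(81), leaving value 81
4. e4 load() → 81, leaving value 81
5. e3 store(29), leaving value 29
adding event 13 (e6 responds at 13) leaves no legal real-time order
including or dropping the 1 pending operation (e7) in any combination fails
one such order, e1, e2, e3, e4, e5, e6 (pending dropped), breaks at step 4 where e4 load() → 81 is illegal
one such order, e1, e2, e3, e5, e4, e6 (pending dropped), breaks at step 4 where e5 load() → 52 is illegal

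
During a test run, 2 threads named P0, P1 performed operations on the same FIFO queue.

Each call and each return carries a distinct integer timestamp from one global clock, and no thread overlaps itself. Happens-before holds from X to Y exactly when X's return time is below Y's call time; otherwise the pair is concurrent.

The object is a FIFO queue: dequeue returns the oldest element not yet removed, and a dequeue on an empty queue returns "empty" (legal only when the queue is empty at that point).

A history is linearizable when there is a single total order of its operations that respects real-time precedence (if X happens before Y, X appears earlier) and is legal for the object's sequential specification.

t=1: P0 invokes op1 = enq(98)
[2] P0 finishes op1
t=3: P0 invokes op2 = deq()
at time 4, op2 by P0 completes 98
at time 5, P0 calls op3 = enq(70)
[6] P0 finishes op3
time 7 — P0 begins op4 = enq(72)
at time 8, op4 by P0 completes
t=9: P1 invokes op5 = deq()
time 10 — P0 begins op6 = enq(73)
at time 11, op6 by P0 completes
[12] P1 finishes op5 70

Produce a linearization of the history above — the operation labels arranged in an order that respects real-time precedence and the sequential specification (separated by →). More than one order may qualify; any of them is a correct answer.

op1 → op2 → op3 → op4 → op5 → op6

1. op1 enq(98), leaving queue <98>
2. op2 deq() → 98, leaving queue <>
3. op3 enq(70), leaving queue <70>
4. op4 enq(72), leaving queue <70,72>
5. op5 deq() → 70, leaving queue <72>
6. op6 enq(73), leaving queue <72,73>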